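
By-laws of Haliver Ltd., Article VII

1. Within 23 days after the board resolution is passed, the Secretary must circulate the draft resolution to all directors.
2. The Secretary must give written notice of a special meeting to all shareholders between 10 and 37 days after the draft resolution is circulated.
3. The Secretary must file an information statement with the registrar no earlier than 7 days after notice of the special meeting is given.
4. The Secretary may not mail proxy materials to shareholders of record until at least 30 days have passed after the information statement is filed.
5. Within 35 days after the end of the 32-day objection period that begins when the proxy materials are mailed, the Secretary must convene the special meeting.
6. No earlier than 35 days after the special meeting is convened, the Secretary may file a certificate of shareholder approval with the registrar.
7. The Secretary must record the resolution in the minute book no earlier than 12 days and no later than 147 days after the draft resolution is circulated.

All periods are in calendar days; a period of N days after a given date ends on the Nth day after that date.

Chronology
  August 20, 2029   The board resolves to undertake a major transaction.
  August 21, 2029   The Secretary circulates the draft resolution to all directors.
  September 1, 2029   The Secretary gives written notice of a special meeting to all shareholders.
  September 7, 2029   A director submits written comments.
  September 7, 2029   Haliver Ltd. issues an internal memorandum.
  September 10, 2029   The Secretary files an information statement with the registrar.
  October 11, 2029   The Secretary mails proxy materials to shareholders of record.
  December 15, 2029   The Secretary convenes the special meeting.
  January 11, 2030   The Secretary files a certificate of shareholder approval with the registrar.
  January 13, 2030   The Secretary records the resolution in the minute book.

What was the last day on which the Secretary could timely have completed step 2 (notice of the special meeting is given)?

September 27, 2029

Step 2 runs from August 21, 2029, when the draft resolution is circulated. The window is 10–37 days after August 21, 2029; it closes on September 27, 2029.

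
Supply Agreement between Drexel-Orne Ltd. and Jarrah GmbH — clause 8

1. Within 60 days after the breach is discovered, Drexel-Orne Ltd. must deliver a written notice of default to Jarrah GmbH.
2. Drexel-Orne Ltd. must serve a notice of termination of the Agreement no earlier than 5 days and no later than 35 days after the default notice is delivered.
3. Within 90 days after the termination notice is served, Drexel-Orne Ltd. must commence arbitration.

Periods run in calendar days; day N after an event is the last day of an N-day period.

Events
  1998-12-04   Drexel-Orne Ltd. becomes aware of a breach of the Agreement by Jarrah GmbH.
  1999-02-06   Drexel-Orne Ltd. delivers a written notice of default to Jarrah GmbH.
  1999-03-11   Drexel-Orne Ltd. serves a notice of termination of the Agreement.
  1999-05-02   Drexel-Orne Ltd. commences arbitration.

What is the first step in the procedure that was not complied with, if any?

Step 1

Step 1 — counting 60 days from 1998-12-04 (when the breach is discovered) gives a deadline of 1999-02-02; 1999-02-06 misses that deadline by 4 days.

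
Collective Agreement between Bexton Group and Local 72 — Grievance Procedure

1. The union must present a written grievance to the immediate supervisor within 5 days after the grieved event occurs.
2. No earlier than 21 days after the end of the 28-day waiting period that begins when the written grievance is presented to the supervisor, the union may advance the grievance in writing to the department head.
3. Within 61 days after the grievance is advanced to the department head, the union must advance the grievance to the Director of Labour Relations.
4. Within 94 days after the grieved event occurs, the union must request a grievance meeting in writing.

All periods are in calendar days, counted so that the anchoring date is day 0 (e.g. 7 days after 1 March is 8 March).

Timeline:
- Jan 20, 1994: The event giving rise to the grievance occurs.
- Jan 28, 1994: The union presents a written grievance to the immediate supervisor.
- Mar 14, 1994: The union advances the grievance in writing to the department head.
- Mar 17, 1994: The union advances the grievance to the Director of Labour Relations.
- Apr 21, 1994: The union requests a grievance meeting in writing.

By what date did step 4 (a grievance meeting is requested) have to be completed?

Apr 24, 1994

Step 4 runs from Jan 20, 1994, when the grieved event occurs. 94 days after Jan 20, 1994 is Apr 24, 1994.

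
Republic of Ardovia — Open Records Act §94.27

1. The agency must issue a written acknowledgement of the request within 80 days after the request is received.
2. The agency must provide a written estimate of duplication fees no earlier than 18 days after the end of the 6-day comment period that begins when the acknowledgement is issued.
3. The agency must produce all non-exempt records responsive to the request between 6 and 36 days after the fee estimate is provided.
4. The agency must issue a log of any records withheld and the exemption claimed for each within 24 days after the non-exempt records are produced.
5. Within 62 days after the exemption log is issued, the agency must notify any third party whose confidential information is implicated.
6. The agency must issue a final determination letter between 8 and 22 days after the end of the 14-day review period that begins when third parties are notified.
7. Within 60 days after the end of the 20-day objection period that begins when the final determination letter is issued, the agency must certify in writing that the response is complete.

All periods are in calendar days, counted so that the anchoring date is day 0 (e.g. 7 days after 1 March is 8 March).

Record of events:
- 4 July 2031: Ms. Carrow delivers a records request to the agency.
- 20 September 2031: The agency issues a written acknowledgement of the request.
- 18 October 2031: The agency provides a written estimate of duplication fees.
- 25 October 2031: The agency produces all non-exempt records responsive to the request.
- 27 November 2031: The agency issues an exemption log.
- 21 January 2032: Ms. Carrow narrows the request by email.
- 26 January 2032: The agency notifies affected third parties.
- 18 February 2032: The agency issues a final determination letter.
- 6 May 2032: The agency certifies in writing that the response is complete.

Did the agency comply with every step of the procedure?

No

Step 1: 80 days after 4 July 2031 (when the request is received) is 22 September 2031; done 20 September 2031 — timely.
Step 2: the earliest permitted date is 18 days after 26 September 2031 (end of the 6-day comment period, which began when the acknowledgement is issued on 20 September 2031), i.e. 14 October 2031; done 18 October 2031 — permitted.
Step 3: the window is 6–36 days after 18 October 2031 (when the fee estimate is provided), so 24 October 2031 through 23 November 2031; done 25 October 2031 — within the window.
Step 4: 24 days after 25 October 2031 (when the non-exempt records are produced) is 18 November 2031; done 27 November 2031 — 9 days late.
The analysis stops there.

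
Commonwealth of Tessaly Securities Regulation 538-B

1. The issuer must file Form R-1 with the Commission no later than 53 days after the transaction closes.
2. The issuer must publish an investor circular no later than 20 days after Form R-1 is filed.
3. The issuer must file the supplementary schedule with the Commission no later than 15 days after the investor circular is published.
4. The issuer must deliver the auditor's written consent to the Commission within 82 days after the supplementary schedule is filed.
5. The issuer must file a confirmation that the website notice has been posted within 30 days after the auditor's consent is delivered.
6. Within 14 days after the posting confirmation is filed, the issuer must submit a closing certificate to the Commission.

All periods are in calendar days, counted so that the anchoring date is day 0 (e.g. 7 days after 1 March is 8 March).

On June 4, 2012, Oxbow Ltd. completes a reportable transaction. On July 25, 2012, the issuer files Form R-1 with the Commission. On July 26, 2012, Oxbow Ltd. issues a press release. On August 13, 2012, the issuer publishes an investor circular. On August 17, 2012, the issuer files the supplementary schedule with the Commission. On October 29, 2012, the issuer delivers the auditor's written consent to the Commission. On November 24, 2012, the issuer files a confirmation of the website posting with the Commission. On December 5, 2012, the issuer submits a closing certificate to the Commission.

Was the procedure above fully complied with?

Step 1: 53 days after June 4, 2012 (when the transaction closes) is July 27, 2012; July 25, 2012 is within that limit.
Step 2: 20 days after July 25, 2012 (when Form R-1 is filed) is August 14, 2012; August 13, 2012 is within that limit.
Step 3: 15 days after August 13, 2012 (when the investor circular is published) is August 28, 2012; completed August 17, 2012, before the deadline.
Step 4: 82 days after August 17, 2012 (when the supplementary schedule is filed) is November 7, 2012; done October 29, 2012 — timely.
Step 5: 30 days after October 29, 2012 (when the auditor's consent is delivered) is November 28, 2012; November 24, 2012 is within that limit.
Step 6: 14 days after November 24, 2012 (when the posting confirmation is filed) is December 8, 2012; done December 5, 2012 — timely.

Yes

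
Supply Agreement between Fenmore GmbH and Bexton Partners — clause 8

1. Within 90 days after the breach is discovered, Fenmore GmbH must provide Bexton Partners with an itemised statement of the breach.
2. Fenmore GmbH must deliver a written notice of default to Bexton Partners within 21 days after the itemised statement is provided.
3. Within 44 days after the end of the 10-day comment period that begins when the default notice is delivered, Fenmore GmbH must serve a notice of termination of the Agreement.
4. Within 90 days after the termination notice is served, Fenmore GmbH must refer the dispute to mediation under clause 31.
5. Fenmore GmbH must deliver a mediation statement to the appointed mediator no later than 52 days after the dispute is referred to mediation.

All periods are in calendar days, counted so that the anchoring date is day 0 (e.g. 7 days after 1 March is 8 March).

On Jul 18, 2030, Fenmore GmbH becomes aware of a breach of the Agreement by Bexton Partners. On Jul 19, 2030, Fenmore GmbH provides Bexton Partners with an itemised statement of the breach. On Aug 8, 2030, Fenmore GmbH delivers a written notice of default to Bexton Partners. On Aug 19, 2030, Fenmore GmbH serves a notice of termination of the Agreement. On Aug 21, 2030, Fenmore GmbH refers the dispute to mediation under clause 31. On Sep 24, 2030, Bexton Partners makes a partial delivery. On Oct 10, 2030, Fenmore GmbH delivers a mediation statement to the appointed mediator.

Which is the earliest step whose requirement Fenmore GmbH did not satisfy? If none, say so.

None — every step was satisfied

Step 1 — counting 90 days from Jul 18, 2030 (when the breach is discovered) gives a deadline of Oct 16, 2030; completed Jul 19, 2030, before the deadline.
Step 2 — counting 21 days from Jul 19, 2030 (when the itemised statement is provided) gives a deadline of Aug 9, 2030; done Aug 8, 2030 — timely.
Step 3 — counting 44 days from Aug 18, 2030 (end of the 10-day comment period, which began when the default notice is delivered on Aug 8, 2030) gives a deadline of Oct 1, 2030; done Aug 19, 2030 — timely.
Step 4 — counting 90 days from Aug 19, 2030 (when the termination notice is served) gives a deadline of Nov 17, 2030; completed Aug 21, 2030, before the deadline.
Step 5 — counting 52 days from Aug 21, 2030 (when the dispute is referred to mediation) gives a deadline of Oct 12, 2030; Oct 10, 2030 is within that limit.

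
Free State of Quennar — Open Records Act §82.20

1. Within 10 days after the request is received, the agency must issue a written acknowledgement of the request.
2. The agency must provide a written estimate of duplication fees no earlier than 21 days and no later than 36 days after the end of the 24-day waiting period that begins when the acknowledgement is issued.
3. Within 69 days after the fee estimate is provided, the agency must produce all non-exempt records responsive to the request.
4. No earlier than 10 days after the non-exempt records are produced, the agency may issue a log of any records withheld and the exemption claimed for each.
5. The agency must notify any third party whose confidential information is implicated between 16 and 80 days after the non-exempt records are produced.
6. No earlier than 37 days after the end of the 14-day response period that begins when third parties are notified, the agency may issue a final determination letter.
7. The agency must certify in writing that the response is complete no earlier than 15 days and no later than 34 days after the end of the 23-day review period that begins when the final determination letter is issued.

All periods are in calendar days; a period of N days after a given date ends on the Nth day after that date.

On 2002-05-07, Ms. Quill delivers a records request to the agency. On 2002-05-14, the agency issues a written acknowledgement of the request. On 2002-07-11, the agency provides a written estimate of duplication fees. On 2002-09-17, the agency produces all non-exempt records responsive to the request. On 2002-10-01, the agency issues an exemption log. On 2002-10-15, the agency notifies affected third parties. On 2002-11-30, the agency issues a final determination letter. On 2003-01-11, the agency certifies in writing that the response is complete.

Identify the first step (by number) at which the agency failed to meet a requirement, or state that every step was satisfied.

Step 1: 10 days after 2002-05-07 (when the request is received) is 2002-05-17; 2002-05-14 is within that limit.
Step 2: the window is 21–36 days after 2002-06-07 (end of the 24-day waiting period, which began when the acknowledgement is issued on 2002-05-14), so 2002-06-28 through 2002-07-13; 2002-07-11 falls inside that range.
Step 3: 69 days after 2002-07-11 (when the fee estimate is provided) is 2002-09-18; done 2002-09-17 — timely.
Step 4: the earliest permitted date is 10 days after 2002-09-17 (when the non-exempt records are produced), i.e. 2002-09-27; done 2002-10-01 — permitted.
Step 5: the window is 16–80 days after 2002-09-17 (when the non-exempt records are produced), so 2002-10-03 through 2002-12-06; done 2002-10-15 — within the window.
Step 6: the earliest permitted date is 37 days after 2002-10-29 (end of the 14-day response period, which began when third parties are notified on 2002-10-15), i.e. 2002-12-05; acted on 2002-11-30, 5 days prematurely.
No need to go further; step 6 was not satisfied.

Step 6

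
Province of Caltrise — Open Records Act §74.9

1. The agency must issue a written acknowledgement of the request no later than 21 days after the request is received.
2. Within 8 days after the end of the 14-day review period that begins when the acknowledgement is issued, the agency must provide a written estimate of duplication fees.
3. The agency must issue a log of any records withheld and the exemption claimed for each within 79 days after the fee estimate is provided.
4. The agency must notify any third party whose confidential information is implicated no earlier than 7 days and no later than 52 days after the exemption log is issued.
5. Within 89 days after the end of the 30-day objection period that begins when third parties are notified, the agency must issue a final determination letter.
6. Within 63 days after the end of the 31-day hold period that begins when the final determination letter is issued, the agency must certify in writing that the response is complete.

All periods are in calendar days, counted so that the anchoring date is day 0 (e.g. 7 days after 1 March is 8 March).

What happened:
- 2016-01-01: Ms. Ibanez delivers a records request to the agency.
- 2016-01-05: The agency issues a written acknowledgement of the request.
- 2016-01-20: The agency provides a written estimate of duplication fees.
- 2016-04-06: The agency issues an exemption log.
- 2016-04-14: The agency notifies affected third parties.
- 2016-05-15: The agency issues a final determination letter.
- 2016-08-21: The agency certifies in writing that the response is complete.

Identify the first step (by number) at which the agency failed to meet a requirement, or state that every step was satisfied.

Step 6

Step 1 — counting 21 days from 2016-01-01 (when the request is received) gives a deadline of 2016-01-22; done 2016-01-05 — timely.
Step 2 — counting 8 days from 2016-01-19 (end of the 14-day review period, which began when the acknowledgement is issued on 2016-01-05) gives a deadline of 2016-01-27; completed 2016-01-20, before the deadline.
Step 3 — counting 79 days from 2016-01-20 (when the fee estimate is provided) gives a deadline of 2016-04-08; 2016-04-06 is within that limit.
Step 4 — 7 and 52 days from 2016-04-06 (when the exemption log is issued) are 2016-04-13 and 2016-05-28 respectively; done 2016-04-14 — within the window.
Step 5 — counting 89 days from 2016-05-14 (end of the 30-day objection period, which began when third parties are notified on 2016-04-14) gives a deadline of 2016-08-11; done 2016-05-15 — timely.
Step 6 — counting 63 days from 2016-06-15 (end of the 31-day hold period, which began when the final determination letter is issued on 2016-05-15) gives a deadline of 2016-08-17; 2016-08-21 misses that deadline by 4 days.
That is the first point of non-compliance.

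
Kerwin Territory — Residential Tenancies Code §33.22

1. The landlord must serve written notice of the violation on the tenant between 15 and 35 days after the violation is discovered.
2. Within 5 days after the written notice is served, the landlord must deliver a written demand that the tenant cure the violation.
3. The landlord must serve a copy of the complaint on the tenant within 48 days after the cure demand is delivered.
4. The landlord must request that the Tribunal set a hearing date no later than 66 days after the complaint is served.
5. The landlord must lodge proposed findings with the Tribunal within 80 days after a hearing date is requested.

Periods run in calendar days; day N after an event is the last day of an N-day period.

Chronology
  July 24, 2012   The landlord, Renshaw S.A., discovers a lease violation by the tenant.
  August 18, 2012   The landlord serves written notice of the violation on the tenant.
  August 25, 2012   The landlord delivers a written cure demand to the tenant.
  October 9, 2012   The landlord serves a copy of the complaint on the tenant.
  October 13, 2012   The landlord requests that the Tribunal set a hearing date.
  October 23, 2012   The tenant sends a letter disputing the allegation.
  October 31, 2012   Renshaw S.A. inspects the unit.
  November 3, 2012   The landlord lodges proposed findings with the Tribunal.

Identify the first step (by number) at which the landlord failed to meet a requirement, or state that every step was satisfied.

Step 2

Step 1 — 15 and 35 days from July 24, 2012 (when the violation is discovered) are August 8, 2012 and August 28, 2012 respectively; done August 18, 2012 — within the window.
Step 2 — counting 5 days from August 18, 2012 (when the written notice is served) gives a deadline of August 23, 2012; not done until August 25, 2012, 2 days after the deadline.
The analysis stops there.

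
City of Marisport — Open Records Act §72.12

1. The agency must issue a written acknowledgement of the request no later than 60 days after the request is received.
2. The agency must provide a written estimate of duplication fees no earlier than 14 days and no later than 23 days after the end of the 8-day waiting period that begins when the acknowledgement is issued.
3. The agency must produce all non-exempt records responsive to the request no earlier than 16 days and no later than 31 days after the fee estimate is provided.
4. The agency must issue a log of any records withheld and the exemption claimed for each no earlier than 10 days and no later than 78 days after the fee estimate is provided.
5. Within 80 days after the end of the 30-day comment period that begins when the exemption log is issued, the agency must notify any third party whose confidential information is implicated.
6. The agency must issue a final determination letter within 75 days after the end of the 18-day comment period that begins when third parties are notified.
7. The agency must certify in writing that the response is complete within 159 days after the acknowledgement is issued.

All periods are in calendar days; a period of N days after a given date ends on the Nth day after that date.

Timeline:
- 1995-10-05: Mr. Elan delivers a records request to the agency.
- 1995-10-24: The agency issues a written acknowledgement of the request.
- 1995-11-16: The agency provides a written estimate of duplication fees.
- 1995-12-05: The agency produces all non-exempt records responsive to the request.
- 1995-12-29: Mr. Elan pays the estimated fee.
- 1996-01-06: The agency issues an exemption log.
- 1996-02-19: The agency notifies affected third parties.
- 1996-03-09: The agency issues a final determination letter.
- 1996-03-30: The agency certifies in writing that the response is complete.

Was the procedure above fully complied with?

(1) due by 1995-10-05 + 60 days = 1995-12-04; done 1995-10-24 — timely.
(2) the permitted window runs from 1995-11-01 + 14 = 1995-11-15 to 1995-11-01 + 23 = 1995-11-24; 1995-11-16 falls inside that range.
(3) the permitted window runs from 1995-11-16 + 16 = 1995-12-02 to 1995-11-16 + 31 = 1995-12-17; done 1995-12-05, which is between those dates.
(4) the permitted window runs from 1995-11-16 + 10 = 1995-11-26 to 1995-11-16 + 78 = 1996-02-02; done 1996-01-06, which is between those dates.
(5) due by 1996-02-05 + 80 days = 1996-04-25; done 1996-02-19 — timely.
(6) due by 1996-03-08 + 75 days = 1996-05-22; 1996-03-09 is within that limit.
(7) due by 1995-10-24 + 159 days = 1996-03-31; done 1996-03-30 — timely.

Yes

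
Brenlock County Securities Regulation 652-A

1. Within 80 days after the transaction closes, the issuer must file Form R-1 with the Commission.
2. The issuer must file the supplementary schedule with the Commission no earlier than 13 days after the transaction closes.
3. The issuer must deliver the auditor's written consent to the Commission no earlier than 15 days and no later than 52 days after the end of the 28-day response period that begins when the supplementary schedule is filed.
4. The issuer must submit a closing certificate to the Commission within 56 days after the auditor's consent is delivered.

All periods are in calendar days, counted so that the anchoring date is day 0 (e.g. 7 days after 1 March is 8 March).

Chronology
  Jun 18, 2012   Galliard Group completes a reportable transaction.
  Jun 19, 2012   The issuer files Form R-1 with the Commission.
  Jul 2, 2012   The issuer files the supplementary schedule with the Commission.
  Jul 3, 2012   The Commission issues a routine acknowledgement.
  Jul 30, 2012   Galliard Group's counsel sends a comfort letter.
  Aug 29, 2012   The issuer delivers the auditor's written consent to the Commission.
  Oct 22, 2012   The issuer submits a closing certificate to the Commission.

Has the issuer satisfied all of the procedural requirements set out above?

Step 1 — counting 80 days from Jun 18, 2012 (when the transaction closes) gives a deadline of Sep 6, 2012; done Jun 19, 2012 — timely.
Step 2 — must wait 13 days from Jun 18, 2012 (when the transaction closes), so not before Jul 1, 2012; Jul 2, 2012 is on or after that date.
Step 3 — 15 and 52 days from Jul 30, 2012 (end of the 28-day response period, which began when the supplementary schedule is filed on Jul 2, 2012) are Aug 14, 2012 and Sep 20, 2012 respectively; done Aug 29, 2012, which is between those dates.
Step 4 — counting 56 days from Aug 29, 2012 (when the auditor's consent is delivered) gives a deadline of Oct 24, 2012; completed Oct 22, 2012, before the deadline.

Yes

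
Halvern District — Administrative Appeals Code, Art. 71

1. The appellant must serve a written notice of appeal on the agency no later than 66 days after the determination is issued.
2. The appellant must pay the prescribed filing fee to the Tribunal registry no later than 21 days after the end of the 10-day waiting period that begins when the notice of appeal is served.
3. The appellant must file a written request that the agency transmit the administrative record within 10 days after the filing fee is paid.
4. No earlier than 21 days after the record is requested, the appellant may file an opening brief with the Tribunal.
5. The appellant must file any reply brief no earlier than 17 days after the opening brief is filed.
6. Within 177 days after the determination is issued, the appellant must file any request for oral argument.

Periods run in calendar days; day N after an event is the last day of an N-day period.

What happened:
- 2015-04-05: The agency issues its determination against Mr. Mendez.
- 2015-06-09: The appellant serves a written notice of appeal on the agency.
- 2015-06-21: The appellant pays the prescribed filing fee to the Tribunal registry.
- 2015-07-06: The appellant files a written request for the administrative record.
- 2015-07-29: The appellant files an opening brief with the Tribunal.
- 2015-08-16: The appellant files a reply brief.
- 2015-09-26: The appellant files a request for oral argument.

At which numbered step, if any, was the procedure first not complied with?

Step 1 — counting 66 days from 2015-04-05 (when the determination is issued) gives a deadline of 2015-06-10; done 2015-06-09 — timely.
Step 2 — counting 21 days from 2015-06-19 (end of the 10-day waiting period, which began when the notice of appeal is served on 2015-06-09) gives a deadline of 2015-07-10; done 2015-06-21 — timely.
Step 3 — counting 10 days from 2015-06-21 (when the filing fee is paid) gives a deadline of 2015-07-01; 2015-07-06 misses that deadline by 5 days.

Step 3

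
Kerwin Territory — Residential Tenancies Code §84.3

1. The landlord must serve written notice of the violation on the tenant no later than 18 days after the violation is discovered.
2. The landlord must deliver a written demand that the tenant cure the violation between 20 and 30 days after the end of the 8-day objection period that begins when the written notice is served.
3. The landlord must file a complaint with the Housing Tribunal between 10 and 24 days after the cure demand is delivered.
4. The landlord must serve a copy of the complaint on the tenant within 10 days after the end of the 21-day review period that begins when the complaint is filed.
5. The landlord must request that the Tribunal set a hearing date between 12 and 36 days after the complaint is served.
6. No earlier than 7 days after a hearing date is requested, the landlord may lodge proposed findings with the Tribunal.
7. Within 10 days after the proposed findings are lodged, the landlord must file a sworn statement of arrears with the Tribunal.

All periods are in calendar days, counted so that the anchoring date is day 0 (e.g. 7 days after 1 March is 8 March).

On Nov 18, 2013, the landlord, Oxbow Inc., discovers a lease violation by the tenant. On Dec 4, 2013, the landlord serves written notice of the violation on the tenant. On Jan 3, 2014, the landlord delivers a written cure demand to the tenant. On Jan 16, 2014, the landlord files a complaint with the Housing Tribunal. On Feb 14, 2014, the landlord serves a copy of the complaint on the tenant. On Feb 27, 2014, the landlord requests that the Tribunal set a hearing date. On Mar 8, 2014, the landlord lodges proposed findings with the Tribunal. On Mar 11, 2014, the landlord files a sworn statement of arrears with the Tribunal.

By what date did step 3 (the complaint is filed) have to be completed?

Jan 27, 2014

Step 3 runs from Jan 3, 2014, when the cure demand is delivered. The window is 10–24 days after Jan 3, 2014; it closes on Jan 27, 2014.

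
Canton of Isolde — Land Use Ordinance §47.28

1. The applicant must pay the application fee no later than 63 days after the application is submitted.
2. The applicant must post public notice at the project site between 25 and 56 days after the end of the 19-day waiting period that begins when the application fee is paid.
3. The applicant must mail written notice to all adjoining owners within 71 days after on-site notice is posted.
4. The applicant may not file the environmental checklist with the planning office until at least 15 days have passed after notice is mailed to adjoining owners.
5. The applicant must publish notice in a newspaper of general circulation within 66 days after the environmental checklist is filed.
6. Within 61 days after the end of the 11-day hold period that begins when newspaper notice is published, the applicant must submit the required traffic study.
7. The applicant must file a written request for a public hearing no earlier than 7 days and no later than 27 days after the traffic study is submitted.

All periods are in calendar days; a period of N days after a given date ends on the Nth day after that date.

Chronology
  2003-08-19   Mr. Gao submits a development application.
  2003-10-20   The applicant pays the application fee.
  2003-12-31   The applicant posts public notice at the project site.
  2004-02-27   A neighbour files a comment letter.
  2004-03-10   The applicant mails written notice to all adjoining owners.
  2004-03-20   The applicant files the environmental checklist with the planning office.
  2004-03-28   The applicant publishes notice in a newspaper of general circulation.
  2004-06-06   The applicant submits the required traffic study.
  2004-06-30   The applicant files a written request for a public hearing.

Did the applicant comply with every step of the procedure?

No

(1) due by 2003-08-19 + 63 days = 2003-10-21; done 2003-10-20 — timely.
(2) the permitted window runs from 2003-11-08 + 25 = 2003-12-03 to 2003-11-08 + 56 = 2004-01-03; done 2003-12-31 — within the window.
(3) due by 2003-12-31 + 71 days = 2004-03-11; completed 2004-03-10, before the deadline.
(4) permitted from 2004-03-10 + 15 days = 2004-03-25 onward; done 2004-03-20 — 5 days too early.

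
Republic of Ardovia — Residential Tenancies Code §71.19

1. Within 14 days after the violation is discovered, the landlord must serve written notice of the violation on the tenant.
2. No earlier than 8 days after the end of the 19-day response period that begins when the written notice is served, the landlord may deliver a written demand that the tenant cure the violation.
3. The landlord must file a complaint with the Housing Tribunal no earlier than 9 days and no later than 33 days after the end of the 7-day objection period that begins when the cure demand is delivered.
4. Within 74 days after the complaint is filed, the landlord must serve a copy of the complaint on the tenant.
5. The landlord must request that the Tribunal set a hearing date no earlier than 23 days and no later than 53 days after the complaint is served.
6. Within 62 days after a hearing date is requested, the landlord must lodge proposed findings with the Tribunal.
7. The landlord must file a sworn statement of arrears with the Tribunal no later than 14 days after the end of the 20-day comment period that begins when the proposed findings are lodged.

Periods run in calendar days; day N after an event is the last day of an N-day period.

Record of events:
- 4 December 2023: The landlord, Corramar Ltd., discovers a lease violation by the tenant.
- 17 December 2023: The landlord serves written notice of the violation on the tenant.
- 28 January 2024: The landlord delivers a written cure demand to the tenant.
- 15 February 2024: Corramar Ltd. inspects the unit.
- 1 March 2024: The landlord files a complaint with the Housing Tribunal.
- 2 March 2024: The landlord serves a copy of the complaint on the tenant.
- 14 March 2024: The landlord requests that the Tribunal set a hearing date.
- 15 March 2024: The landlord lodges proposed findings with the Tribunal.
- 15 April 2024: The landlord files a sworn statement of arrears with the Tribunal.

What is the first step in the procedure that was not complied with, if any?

Step 1 — counting 14 days from 4 December 2023 (when the violation is discovered) gives a deadline of 18 December 2023; 17 December 2023 is within that limit.
Step 2 — must wait 8 days from 5 January 2024 (end of the 19-day response period, which began when the written notice is served on 17 December 2023), so not before 13 January 2024; done 28 January 2024, after the minimum wait.
Step 3 — 9 and 33 days from 4 February 2024 (end of the 7-day objection period, which began when the cure demand is delivered on 28 January 2024) are 13 February 2024 and 8 March 2024 respectively; 1 March 2024 falls inside that range.
Step 4 — counting 74 days from 1 March 2024 (when the complaint is filed) gives a deadline of 14 May 2024; 2 March 2024 is within that limit.
Step 5 — 23 and 53 days from 2 March 2024 (when the complaint is served) are 25 March 2024 and 24 April 2024 respectively; 14 March 2024 is 11 days too early.

Step 5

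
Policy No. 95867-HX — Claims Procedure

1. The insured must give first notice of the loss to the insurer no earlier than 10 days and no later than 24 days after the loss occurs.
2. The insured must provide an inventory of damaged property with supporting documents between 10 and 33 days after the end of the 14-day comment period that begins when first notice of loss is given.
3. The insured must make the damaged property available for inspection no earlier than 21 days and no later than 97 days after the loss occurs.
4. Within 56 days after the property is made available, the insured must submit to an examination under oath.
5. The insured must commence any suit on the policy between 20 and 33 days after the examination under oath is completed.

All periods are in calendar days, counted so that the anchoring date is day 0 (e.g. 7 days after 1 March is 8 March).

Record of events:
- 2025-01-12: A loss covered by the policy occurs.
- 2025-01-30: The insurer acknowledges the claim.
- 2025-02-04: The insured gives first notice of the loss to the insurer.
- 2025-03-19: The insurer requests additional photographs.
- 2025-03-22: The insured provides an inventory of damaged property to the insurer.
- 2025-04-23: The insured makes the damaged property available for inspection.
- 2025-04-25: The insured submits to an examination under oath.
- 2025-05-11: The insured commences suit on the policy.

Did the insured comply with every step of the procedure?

Step 1: the window is 10–24 days after 2025-01-12 (when the loss occurs), so 2025-01-22 through 2025-02-05; done 2025-02-04 — within the window.
Step 2: the window is 10–33 days after 2025-02-18 (end of the 14-day comment period, which began when first notice of loss is given on 2025-02-04), so 2025-02-28 through 2025-03-23; 2025-03-22 falls inside that range.
Step 3: the window is 21–97 days after 2025-01-12 (when the loss occurs), so 2025-02-02 through 2025-04-19; 2025-04-23 is 4 days past the end of the window.
No need to go further; step 3 was not satisfied.

No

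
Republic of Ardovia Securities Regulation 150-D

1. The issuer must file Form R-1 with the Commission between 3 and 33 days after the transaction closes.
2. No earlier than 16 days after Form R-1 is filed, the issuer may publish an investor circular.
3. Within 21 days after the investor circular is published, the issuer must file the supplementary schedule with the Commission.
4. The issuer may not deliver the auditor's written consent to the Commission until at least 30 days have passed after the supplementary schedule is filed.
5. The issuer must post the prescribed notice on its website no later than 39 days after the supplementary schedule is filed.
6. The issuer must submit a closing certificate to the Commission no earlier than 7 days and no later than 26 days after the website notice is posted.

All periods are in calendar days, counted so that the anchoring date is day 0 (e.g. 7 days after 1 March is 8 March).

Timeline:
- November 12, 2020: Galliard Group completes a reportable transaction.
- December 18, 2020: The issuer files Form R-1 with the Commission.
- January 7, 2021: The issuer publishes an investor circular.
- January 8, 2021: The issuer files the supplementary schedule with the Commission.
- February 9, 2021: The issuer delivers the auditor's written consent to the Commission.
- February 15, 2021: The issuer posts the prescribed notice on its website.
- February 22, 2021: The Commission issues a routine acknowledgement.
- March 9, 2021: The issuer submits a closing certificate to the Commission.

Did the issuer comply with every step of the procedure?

No

(1) the permitted window runs from November 12, 2020 + 3 = November 15, 2020 to November 12, 2020 + 33 = December 15, 2020; done December 18, 2020 — 3 days after the window closed.
The analysis stops there.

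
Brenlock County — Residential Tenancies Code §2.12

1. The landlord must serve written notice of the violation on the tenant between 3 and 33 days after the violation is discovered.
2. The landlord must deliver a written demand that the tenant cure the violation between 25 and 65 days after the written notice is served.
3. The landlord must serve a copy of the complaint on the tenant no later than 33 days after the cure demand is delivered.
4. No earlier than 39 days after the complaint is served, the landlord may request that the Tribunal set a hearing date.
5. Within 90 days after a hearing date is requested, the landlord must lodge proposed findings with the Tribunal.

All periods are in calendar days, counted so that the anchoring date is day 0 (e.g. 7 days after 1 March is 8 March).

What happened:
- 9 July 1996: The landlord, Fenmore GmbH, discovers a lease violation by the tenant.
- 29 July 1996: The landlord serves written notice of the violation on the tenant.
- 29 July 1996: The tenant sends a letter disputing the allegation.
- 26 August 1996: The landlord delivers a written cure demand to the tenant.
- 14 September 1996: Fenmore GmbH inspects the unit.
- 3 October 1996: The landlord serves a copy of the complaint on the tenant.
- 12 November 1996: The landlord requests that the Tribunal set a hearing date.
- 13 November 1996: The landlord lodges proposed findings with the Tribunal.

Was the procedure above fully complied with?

Step 1 — 3 and 33 days from 9 July 1996 (when the violation is discovered) are 12 July 1996 and 11 August 1996 respectively; 29 July 1996 falls inside that range.
Step 2 — 25 and 65 days from 29 July 1996 (when the written notice is served) are 23 August 1996 and 2 October 1996 respectively; done 26 August 1996 — within the window.
Step 3 — counting 33 days from 26 August 1996 (when the cure demand is delivered) gives a deadline of 28 September 1996; done 3 October 1996 — 5 days late.
That is the first point of non-compliance.

No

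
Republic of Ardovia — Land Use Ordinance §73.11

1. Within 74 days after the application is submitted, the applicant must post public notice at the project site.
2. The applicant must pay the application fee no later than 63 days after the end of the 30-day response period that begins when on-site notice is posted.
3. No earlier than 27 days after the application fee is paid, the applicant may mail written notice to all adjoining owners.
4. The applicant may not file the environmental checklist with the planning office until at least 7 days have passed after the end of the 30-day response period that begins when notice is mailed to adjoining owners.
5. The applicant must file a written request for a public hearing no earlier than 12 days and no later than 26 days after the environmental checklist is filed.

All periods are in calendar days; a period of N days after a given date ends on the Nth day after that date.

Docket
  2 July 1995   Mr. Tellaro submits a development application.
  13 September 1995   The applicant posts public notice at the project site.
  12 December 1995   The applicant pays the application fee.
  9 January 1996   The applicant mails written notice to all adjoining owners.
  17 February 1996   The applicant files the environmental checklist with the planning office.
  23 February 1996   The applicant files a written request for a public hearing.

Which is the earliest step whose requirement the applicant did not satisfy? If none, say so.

Step 1: 74 days after 2 July 1995 (when the application is submitted) is 14 September 1995; completed 13 September 1995, before the deadline.
Step 2: 63 days after 13 October 1995 (end of the 30-day response period, which began when on-site notice is posted on 13 September 1995) is 15 December 1995; done 12 December 1995 — timely.
Step 3: the earliest permitted date is 27 days after 12 December 1995 (when the application fee is paid), i.e. 8 January 1996; done 9 January 1996, after the minimum wait.
Step 4: the earliest permitted date is 7 days after 8 February 1996 (end of the 30-day response period, which began when notice is mailed to adjoining owners on 9 January 1996), i.e. 15 February 1996; done 17 February 1996, after the minimum wait.
Step 5: the window is 12–26 days after 17 February 1996 (when the environmental checklist is filed), so 29 February 1996 through 14 March 1996; done 23 February 1996 — 6 days before the window opened.
Later steps need not be reached.

Step 5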